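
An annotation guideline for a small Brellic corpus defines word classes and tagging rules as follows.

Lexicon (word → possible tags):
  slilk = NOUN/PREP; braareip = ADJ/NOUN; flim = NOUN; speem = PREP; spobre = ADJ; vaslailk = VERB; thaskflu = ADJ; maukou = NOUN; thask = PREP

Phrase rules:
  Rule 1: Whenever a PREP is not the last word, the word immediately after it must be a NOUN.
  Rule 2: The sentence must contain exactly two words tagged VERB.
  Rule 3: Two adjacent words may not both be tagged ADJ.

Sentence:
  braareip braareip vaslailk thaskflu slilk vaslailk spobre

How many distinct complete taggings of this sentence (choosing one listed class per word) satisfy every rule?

Candidates per position — 1:braareip {ADJ,NOUN}; 2:braareip {ADJ,NOUN}; 3:vaslailk {VERB}; 4:thaskflu {ADJ}; 5:slilk {NOUN,PREP}; 6:vaslailk {VERB}; 7:spobre {ADJ}.
There are 8 candidate sequences in total.
The sequences that satisfy every rule: ADJ NOUN VERB ADJ NOUN VERB ADJ; NOUN ADJ VERB ADJ NOUN VERB ADJ; NOUN NOUN VERB ADJ NOUN VERB ADJ.
Count = 3.

3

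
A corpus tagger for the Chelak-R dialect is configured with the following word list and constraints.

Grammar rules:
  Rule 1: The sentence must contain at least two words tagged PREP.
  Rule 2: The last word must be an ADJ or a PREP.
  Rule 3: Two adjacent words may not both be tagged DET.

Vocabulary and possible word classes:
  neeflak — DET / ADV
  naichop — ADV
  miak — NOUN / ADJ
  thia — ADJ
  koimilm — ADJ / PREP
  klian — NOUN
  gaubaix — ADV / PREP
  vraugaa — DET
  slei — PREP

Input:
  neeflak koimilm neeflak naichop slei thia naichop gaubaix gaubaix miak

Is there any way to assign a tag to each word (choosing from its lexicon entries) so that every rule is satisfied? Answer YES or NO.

Candidates per position — 1:neeflak {DET,ADV}; 2:koimilm {ADJ,PREP}; 3:neeflak {DET,ADV}; 4:naichop {ADV}; 5:slei {PREP}; 6:thia {ADJ}; 7:naichop {ADV}; 8:gaubaix {ADV,PREP}; 9:gaubaix {ADV,PREP}; 10:miak {NOUN,ADJ}.
One satisfying assignment: ADV PREP DET ADV PREP ADJ ADV PREP PREP ADJ.
Check: rule 1 ok; rule 2 ok; rule 3 ok.

YES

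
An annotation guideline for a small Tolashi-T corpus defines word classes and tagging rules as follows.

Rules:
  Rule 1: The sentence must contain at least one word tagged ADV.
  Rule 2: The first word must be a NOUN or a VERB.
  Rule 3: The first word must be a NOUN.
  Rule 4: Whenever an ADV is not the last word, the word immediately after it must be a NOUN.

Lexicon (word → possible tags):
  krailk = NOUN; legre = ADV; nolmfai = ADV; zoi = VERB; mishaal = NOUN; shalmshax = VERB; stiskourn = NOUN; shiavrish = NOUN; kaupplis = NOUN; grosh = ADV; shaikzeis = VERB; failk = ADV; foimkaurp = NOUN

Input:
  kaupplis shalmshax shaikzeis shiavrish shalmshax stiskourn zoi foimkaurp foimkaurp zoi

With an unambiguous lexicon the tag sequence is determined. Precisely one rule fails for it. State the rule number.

Fixed tagging: NOUN VERB VERB NOUN VERB NOUN VERB NOUN NOUN VERB.
Applying the rules: R1 fails, R2 ok, R3 ok, R4 ok.
Only rule 1 fails.

1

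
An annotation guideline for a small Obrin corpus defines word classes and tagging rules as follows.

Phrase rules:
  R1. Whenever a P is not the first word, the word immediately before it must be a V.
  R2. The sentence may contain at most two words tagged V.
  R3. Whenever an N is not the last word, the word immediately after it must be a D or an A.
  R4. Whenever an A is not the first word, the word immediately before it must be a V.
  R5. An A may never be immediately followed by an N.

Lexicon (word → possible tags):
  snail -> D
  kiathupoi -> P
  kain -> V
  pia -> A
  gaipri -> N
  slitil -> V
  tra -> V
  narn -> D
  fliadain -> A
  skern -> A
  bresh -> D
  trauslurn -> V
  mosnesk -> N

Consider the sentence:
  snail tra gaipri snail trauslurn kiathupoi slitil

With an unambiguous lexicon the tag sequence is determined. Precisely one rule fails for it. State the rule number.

2

Fixed tagging: D V N D V P V.
Checking each rule: R1 ✓, R2 ✗, R3 ✓, R4 ✓, R5 ✓.
Only rule 2 fails.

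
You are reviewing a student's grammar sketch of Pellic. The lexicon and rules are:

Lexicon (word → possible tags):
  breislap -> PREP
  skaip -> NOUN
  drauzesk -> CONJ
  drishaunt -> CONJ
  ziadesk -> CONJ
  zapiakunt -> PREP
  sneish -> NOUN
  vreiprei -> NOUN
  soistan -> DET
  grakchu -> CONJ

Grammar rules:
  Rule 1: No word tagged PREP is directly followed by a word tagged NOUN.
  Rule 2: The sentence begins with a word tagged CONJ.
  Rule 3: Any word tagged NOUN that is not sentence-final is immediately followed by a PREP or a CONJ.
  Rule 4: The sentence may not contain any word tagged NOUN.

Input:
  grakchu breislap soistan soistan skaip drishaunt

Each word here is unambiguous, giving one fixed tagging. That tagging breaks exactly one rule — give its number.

4

Fixed tagging: CONJ PREP DET DET NOUN CONJ.
Applying the rules: R1 ✓, R2 ✓, R3 ✓, R4 ✗.
Only rule 4 fails.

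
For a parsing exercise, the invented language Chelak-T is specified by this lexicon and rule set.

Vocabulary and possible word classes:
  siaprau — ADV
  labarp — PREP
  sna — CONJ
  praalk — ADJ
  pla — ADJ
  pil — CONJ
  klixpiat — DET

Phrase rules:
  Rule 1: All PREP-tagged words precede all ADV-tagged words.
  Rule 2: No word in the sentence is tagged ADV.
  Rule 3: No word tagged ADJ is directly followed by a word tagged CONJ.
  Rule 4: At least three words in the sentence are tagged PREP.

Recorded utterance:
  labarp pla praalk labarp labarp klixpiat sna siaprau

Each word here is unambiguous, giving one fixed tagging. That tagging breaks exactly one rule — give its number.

Fixed tagging: PREP ADJ ADJ PREP PREP DET CONJ ADV.
Rule check: R1 pass, R2 fail, R3 pass, R4 pass.
Only rule 2 fails.

2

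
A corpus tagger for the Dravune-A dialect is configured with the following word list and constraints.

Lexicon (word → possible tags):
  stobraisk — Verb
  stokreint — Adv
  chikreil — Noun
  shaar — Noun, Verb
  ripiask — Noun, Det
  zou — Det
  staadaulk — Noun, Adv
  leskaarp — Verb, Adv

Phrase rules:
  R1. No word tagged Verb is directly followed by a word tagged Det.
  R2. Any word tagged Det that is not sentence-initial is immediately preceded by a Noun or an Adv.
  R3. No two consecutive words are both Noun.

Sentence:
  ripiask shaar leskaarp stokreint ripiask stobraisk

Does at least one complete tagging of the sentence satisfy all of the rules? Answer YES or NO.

Candidates per position — 1:ripiask {Noun,Det}; 2:shaar {Noun,Verb}; 3:leskaarp {Verb,Adv}; 4:stokreint {Adv}; 5:ripiask {Noun,Det}; 6:stobraisk {Verb}.
One satisfying assignment: Det Noun Verb Adv Det Verb.
Check: rule 1 ok; rule 2 ok; rule 3 ok.

YES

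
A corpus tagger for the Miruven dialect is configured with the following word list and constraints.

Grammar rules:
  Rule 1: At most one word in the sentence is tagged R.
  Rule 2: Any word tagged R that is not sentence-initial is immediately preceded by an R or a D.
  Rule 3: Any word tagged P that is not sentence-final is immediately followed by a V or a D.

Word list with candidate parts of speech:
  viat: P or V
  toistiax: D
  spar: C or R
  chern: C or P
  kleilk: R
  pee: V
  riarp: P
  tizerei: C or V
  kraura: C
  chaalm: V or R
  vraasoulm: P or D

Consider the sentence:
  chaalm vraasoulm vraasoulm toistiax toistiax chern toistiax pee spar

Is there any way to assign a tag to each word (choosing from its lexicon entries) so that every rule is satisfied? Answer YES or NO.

YES

Candidates per position — 1:chaalm {V,R}; 2:vraasoulm {P,D}; 3:vraasoulm {P,D}; 4:toistiax {D}; 5:toistiax {D}; 6:chern {C,P}; 7:toistiax {D}; 8:pee {V}; 9:spar {C,R}.
One satisfying assignment: V D D D D P D V C.
Checking: rule 1 holds; rule 2 holds; rule 3 holds.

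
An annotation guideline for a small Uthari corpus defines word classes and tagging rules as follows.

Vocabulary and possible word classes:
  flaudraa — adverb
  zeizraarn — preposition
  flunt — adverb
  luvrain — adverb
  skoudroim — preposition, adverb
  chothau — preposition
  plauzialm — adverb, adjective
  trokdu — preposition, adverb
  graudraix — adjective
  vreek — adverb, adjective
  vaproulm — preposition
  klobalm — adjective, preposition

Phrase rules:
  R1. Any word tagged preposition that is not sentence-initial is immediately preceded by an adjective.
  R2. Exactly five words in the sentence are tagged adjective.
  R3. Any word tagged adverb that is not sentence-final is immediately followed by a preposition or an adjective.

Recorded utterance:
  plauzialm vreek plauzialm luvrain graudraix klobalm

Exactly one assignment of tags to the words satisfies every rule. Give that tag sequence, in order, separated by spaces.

adjective adjective adjective adverb adjective adjective

Candidates per position — 1:plauzialm {adverb,adjective}; 2:vreek {adverb,adjective}; 3:plauzialm {adverb,adjective}; 4:luvrain {adverb}; 5:graudraix {adjective}; 6:klobalm {adjective,preposition}.
Position 1: adverb is ruled out by rule 2; that leaves adjective.
Position 2: adverb is ruled out by rule 2; that leaves adjective.
Position 3: adverb is ruled out by rule 2; that leaves adjective.
Position 6: preposition is ruled out by rule 2; that leaves adjective.
That leaves exactly one tagging: adjective adjective adjective adverb adjective adjective.
Check: rule 1 ✓; rule 2 ✓; rule 3 ✓.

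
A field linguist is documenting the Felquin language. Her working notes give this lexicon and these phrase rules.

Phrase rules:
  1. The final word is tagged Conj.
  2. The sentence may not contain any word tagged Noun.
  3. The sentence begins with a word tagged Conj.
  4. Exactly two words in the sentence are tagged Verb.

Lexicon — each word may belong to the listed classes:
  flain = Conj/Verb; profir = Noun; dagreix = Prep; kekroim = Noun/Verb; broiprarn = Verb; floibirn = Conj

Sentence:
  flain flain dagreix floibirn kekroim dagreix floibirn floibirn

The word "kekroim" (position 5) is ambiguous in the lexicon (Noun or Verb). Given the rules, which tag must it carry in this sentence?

Verb

Candidates per position — 1:flain {Conj,Verb}; 2:flain {Conj,Verb}; 3:dagreix {Prep}; 4:floibirn {Conj}; 5:kekroim {Noun,Verb}; 6:dagreix {Prep}; 7:floibirn {Conj}; 8:floibirn {Conj}.
If word 1 were Verb, no tagging could satisfy rule 3; so word 1 is Conj.
If word 2 were Conj, no tagging could satisfy rule 4; so word 2 is Verb.
If word 5 were Noun, no tagging could satisfy rule 2; so word 5 is Verb.
So the tagging must be: Conj Verb Prep Conj Verb Prep Conj Conj.
Checking: rule 1 satisfied; rule 2 satisfied; rule 3 satisfied; rule 4 satisfied.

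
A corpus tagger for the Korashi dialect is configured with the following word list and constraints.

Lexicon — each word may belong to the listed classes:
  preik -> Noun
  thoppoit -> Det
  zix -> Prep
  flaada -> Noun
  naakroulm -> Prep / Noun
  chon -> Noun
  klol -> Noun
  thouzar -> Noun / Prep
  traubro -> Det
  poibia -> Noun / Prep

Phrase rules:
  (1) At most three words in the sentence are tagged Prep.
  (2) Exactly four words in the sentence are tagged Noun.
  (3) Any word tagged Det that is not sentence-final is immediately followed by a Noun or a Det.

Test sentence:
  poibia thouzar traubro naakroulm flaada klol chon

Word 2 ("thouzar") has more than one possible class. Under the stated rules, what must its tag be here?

Candidates per position — 1:poibia {Noun,Prep}; 2:thouzar {Noun,Prep}; 3:traubro {Det}; 4:naakroulm {Prep,Noun}; 5:flaada {Noun}; 6:klol {Noun}; 7:chon {Noun}.
At position 4, choosing Prep makes rule 3 impossible to satisfy; hence Noun.
At position 1, choosing Noun makes rule 2 impossible to satisfy; hence Prep.
At position 2, choosing Noun makes rule 2 impossible to satisfy; hence Prep.
The only consistent sequence is: Prep Prep Det Noun Noun Noun Noun.
Rule-by-rule: rule 1 satisfied; rule 2 satisfied; rule 3 satisfied.

Prep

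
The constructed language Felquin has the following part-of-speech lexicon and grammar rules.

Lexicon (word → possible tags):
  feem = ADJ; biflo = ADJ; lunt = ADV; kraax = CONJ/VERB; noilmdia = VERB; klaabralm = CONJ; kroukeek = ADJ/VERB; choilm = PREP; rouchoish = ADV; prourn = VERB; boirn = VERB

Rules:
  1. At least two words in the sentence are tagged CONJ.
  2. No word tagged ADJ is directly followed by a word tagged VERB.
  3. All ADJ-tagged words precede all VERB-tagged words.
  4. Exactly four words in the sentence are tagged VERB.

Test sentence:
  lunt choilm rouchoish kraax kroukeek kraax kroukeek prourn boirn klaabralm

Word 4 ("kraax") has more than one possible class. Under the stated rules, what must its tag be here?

CONJ

Candidates per position — 1:lunt {ADV}; 2:choilm {PREP}; 3:rouchoish {ADV}; 4:kraax {CONJ,VERB}; 5:kroukeek {ADJ,VERB}; 6:kraax {CONJ,VERB}; 7:kroukeek {ADJ,VERB}; 8:prourn {VERB}; 9:boirn {VERB}; 10:klaabralm {CONJ}.
At position 7, choosing ADJ makes rule 2 impossible to satisfy; hence VERB.
Position 4: the remaining choice is settled jointly with positions 5, 6 — only CONJ at position 4 is part of a tagging that satisfies every rule.
The only consistent sequence is: ADV PREP ADV CONJ VERB CONJ VERB VERB VERB CONJ.
Checking: rule 1 ok; rule 2 ok; rule 3 ok; rule 4 ok.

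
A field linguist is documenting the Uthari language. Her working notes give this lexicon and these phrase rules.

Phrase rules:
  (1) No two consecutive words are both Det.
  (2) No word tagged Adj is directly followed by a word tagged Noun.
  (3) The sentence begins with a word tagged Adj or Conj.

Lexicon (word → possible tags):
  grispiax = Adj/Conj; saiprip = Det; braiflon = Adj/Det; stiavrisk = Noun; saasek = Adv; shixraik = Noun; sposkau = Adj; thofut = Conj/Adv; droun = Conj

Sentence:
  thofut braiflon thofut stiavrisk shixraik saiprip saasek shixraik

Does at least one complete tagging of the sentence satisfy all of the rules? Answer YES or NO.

YES

Candidates per position — 1:thofut {Conj,Adv}; 2:braiflon {Adj,Det}; 3:thofut {Conj,Adv}; 4:stiavrisk {Noun}; 5:shixraik {Noun}; 6:saiprip {Det}; 7:saasek {Adv}; 8:shixraik {Noun}.
One satisfying assignment: Conj Adj Adv Noun Noun Det Adv Noun.
Checking: rule 1 ok; rule 2 ok; rule 3 ok.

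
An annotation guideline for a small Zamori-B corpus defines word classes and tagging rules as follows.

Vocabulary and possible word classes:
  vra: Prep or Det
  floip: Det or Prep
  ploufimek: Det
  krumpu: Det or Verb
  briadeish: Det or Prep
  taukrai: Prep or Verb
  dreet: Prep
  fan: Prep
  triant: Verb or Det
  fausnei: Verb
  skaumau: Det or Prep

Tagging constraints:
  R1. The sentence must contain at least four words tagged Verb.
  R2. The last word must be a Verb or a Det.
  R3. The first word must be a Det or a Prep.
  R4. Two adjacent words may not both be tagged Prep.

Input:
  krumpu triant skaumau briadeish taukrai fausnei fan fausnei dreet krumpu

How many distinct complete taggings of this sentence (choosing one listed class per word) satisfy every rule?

11

Candidates per position — 1:krumpu {Det,Verb}; 2:triant {Verb,Det}; 3:skaumau {Det,Prep}; 4:briadeish {Det,Prep}; 5:taukrai {Prep,Verb}; 6:fausnei {Verb}; 7:fan {Prep}; 8:fausnei {Verb}; 9:dreet {Prep}; 10:krumpu {Det,Verb}.
There are 64 candidate sequences in total.
Checking each against the rules leaves 11 sequences.
Count = 11.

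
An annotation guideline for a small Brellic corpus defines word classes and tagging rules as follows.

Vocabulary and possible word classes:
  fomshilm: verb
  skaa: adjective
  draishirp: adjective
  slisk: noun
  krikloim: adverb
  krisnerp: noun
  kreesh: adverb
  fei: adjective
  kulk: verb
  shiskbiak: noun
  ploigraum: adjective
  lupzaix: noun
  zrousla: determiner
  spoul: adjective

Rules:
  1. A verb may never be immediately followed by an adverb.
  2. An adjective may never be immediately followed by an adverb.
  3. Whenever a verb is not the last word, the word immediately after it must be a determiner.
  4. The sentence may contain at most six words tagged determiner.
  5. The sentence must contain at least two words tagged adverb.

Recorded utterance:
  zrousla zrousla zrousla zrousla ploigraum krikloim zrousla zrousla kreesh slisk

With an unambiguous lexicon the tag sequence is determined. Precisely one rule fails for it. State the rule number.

2

Fixed tagging: determiner determiner determiner determiner adjective adverb determiner determiner adverb noun.
Rule check: R1 ✓, R2 ✗, R3 ✓, R4 ✓, R5 ✓.
Only rule 2 fails.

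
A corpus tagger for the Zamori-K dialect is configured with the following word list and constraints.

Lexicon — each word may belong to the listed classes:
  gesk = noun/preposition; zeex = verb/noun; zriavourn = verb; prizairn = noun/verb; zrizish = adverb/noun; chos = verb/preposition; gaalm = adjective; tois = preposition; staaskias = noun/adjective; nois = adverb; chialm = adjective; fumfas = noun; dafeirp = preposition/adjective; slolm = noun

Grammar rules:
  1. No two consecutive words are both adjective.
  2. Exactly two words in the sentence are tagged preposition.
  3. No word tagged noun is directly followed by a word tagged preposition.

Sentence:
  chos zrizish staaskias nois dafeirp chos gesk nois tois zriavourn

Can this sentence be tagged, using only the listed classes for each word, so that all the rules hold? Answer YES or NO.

YES

Candidates per position — 1:chos {verb,preposition}; 2:zrizish {adverb,noun}; 3:staaskias {noun,adjective}; 4:nois {adverb}; 5:dafeirp {preposition,adjective}; 6:chos {verb,preposition}; 7:gesk {noun,preposition}; 8:nois {adverb}; 9:tois {preposition}; 10:zriavourn {verb}.
One satisfying assignment: preposition noun adjective adverb adjective verb noun adverb preposition verb.
Check: rule 1 satisfied; rule 2 satisfied; rule 3 satisfied.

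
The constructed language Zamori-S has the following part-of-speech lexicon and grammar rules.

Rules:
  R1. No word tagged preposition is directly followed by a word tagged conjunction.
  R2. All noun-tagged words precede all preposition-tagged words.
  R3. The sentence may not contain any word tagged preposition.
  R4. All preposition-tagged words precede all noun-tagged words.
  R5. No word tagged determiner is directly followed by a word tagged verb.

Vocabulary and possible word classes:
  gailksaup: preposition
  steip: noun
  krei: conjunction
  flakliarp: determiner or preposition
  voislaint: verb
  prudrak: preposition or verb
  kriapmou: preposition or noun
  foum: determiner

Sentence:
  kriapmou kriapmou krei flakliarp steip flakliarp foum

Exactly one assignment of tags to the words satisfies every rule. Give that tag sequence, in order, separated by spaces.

noun noun conjunction determiner noun determiner determiner

Candidates per position — 1:kriapmou {preposition,noun}; 2:kriapmou {preposition,noun}; 3:krei {conjunction}; 4:flakliarp {determiner,preposition}; 5:steip {noun}; 6:flakliarp {determiner,preposition}; 7:foum {determiner}.
At position 1, choosing preposition makes rule 2 impossible to satisfy; hence noun.
At position 2, choosing preposition makes rule 1 impossible to satisfy; hence noun.
At position 4, choosing preposition makes rule 2 impossible to satisfy; hence determiner.
At position 6, choosing preposition makes rule 3 impossible to satisfy; hence determiner.
The only consistent sequence is: noun noun conjunction determiner noun determiner determiner.
Check: rule 1 holds; rule 2 holds; rule 3 holds; rule 4 holds; rule 5 holds.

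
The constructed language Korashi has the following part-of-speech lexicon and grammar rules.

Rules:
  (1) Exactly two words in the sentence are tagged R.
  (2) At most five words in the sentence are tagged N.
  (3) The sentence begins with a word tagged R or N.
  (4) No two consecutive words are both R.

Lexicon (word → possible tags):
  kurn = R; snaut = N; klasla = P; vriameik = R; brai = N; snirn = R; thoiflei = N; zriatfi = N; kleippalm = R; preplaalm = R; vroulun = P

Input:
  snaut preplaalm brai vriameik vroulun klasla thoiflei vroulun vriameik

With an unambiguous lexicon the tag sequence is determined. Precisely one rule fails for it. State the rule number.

1

Fixed tagging: N R N R P P N P R.
Rule check: R1 fails, R2 ok, R3 ok, R4 ok.
Only rule 1 fails.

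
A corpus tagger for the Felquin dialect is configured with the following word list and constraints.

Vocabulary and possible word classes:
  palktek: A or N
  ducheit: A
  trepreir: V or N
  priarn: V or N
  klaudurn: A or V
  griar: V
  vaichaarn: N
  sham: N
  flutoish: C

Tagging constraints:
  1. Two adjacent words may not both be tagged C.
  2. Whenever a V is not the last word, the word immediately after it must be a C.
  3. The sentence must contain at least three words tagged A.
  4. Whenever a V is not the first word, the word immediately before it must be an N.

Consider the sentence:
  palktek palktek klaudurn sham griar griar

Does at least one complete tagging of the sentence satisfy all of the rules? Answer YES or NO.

Candidates per position — 1:palktek {A,N}; 2:palktek {A,N}; 3:klaudurn {A,V}; 4:sham {N}; 5:griar {V}; 6:griar {V}.
Rule 2 cannot be satisfied by any choice of tags from the lexicon.
So there is no consistent tagging.

NO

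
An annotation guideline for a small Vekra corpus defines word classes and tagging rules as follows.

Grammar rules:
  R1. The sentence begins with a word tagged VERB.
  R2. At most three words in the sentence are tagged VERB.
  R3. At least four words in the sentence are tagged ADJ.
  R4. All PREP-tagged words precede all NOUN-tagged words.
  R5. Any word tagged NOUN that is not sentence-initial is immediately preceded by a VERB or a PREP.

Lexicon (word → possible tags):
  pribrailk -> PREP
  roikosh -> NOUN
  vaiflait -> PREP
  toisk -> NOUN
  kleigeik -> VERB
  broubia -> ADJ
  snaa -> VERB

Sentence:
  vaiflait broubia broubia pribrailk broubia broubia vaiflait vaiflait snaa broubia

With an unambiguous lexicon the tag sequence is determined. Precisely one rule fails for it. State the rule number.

1

Fixed tagging: PREP ADJ ADJ PREP ADJ ADJ PREP PREP VERB ADJ.
Applying the rules: R1 violated, R2 holds, R3 holds, R4 holds, R5 holds.
Only rule 1 fails.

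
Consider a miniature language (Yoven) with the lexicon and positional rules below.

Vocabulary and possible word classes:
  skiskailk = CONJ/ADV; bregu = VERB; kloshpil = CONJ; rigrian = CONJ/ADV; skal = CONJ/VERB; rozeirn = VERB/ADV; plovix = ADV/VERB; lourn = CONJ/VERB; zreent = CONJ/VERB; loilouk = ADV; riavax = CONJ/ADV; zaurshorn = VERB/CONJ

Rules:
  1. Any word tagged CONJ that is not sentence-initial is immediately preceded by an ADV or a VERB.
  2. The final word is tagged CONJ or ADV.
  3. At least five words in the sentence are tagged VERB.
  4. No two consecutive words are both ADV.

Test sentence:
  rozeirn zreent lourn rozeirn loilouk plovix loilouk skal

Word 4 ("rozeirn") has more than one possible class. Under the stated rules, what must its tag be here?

VERB

Candidates per position — 1:rozeirn {VERB,ADV}; 2:zreent {CONJ,VERB}; 3:lourn {CONJ,VERB}; 4:rozeirn {VERB,ADV}; 5:loilouk {ADV}; 6:plovix {ADV,VERB}; 7:loilouk {ADV}; 8:skal {CONJ,VERB}.
Position 4: ADV is ruled out by rule 4; that leaves VERB.
Position 6: ADV is ruled out by rule 4; that leaves VERB.
Position 8: VERB is ruled out by rule 2; that leaves CONJ.
Position 1: ADV is ruled out by rule 3; that leaves VERB.
Position 2: CONJ is ruled out by rule 3; that leaves VERB.
Position 3: CONJ is ruled out by rule 3; that leaves VERB.
The unique satisfying tagging is: VERB VERB VERB VERB ADV VERB ADV CONJ.
Rule-by-rule: rule 1 satisfied; rule 2 satisfied; rule 3 satisfied; rule 4 satisfied.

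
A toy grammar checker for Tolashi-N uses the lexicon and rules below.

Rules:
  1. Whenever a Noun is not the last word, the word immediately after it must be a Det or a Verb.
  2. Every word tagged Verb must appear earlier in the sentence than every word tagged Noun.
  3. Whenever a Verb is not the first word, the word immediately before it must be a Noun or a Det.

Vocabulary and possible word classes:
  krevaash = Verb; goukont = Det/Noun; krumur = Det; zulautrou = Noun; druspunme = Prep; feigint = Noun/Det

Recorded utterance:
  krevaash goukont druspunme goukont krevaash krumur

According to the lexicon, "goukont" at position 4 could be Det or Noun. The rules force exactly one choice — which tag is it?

Candidates per position — 1:krevaash {Verb}; 2:goukont {Det,Noun}; 3:druspunme {Prep}; 4:goukont {Det,Noun}; 5:krevaash {Verb}; 6:krumur {Det}.
At position 2, choosing Noun makes rule 1 impossible to satisfy; hence Det.
At position 4, choosing Noun makes rule 2 impossible to satisfy; hence Det.
The only consistent sequence is: Verb Det Prep Det Verb Det.
Verifying each rule — rule 1 ✓; rule 2 ✓; rule 3 ✓.

Det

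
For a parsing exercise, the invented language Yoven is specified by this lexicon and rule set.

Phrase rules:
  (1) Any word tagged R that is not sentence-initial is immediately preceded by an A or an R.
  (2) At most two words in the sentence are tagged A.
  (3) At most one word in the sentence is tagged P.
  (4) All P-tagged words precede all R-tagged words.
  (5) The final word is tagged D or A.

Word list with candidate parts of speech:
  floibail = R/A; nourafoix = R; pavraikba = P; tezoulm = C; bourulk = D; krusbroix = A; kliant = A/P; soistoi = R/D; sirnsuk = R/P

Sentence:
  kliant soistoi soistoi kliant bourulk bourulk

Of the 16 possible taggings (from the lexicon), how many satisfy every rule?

5

Candidates per position — 1:kliant {A,P}; 2:soistoi {R,D}; 3:soistoi {R,D}; 4:kliant {A,P}; 5:bourulk {D}; 6:bourulk {D}.
There are 16 candidate sequences in total.
The sequences that satisfy every rule: A R R A D D; A R D A D D; A D D A D D; A D D P D D; P D D A D D.
Count = 5.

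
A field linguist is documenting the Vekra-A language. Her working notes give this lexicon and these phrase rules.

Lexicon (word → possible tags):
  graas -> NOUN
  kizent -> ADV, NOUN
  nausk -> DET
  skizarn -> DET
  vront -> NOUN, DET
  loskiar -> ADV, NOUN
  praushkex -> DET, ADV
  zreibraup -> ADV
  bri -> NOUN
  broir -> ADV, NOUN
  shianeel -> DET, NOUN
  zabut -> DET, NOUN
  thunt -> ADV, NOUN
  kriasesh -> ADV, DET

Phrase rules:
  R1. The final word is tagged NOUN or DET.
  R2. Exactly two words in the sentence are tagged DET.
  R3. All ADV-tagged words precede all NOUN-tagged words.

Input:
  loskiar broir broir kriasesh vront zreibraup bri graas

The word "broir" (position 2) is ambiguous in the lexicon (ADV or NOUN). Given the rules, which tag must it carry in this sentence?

ADV

Candidates per position — 1:loskiar {ADV,NOUN}; 2:broir {ADV,NOUN}; 3:broir {ADV,NOUN}; 4:kriasesh {ADV,DET}; 5:vront {NOUN,DET}; 6:zreibraup {ADV}; 7:bri {NOUN}; 8:graas {NOUN}.
Position 1: NOUN is ruled out by rule 3; that leaves ADV.
Position 2: NOUN is ruled out by rule 3; that leaves ADV.
Position 3: NOUN is ruled out by rule 3; that leaves ADV.
Position 4: ADV is ruled out by rule 2; that leaves DET.
Position 5: NOUN is ruled out by rule 2; that leaves DET.
The unique satisfying tagging is: ADV ADV ADV DET DET ADV NOUN NOUN.
Verifying each rule — rule 1 ✓; rule 2 ✓; rule 3 ✓.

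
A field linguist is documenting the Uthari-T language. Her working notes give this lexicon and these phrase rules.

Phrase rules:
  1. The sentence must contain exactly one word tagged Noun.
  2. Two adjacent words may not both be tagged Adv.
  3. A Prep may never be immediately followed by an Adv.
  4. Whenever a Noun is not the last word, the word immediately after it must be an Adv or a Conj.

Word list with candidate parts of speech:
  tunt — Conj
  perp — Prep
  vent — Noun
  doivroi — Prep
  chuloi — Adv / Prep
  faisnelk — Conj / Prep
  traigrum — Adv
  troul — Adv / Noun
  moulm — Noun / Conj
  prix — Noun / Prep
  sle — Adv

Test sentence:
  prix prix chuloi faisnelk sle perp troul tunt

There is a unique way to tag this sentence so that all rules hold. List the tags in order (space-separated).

Prep Prep Prep Conj Adv Prep Noun Conj

Candidates per position — 1:prix {Noun,Prep}; 2:prix {Noun,Prep}; 3:chuloi {Adv,Prep}; 4:faisnelk {Conj,Prep}; 5:sle {Adv}; 6:perp {Prep}; 7:troul {Adv,Noun}; 8:tunt {Conj}.
At position 1, choosing Noun makes rule 4 impossible to satisfy; hence Prep.
At position 4, choosing Prep makes rule 3 impossible to satisfy; hence Conj.
At position 7, choosing Adv makes rule 3 impossible to satisfy; hence Noun.
At position 2, choosing Noun makes rule 1 impossible to satisfy; hence Prep.
At position 3, choosing Adv makes rule 3 impossible to satisfy; hence Prep.
The only consistent sequence is: Prep Prep Prep Conj Adv Prep Noun Conj.
Rule-by-rule: rule 1 ok; rule 2 ok; rule 3 ok; rule 4 ok.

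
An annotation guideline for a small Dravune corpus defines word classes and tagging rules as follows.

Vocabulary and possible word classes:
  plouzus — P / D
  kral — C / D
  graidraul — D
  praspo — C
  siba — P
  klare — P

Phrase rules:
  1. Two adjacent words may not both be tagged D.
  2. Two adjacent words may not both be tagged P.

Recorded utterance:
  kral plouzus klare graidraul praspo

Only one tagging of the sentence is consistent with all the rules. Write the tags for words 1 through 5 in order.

C D P D C

Candidates per position — 1:kral {C,D}; 2:plouzus {P,D}; 3:klare {P}; 4:graidraul {D}; 5:praspo {C}.
Position 2: tagging it P would leave rule 2 unsatisfiable, so it must be D.
Position 1: tagging it D would leave rule 1 unsatisfiable, so it must be C.
So the tagging must be: C D P D C.
Check: rule 1 ok; rule 2 ok.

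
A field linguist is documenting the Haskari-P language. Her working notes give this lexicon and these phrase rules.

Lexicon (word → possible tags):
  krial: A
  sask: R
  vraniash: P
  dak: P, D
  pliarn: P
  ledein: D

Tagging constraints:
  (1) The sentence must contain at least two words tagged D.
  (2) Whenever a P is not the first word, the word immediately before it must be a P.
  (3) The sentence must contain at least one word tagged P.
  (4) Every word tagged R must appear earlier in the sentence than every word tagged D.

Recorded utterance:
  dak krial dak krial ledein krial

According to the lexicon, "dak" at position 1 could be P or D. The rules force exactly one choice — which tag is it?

Candidates per position — 1:dak {P,D}; 2:krial {A}; 3:dak {P,D}; 4:krial {A}; 5:ledein {D}; 6:krial {A}.
If word 3 were P, no tagging could satisfy rule 2; so word 3 is D.
If word 1 were D, no tagging could satisfy rule 3; so word 1 is P.
That leaves exactly one tagging: P A D A D A.
Checking: rule 1 ok; rule 2 ok; rule 3 ok; rule 4 ok.

P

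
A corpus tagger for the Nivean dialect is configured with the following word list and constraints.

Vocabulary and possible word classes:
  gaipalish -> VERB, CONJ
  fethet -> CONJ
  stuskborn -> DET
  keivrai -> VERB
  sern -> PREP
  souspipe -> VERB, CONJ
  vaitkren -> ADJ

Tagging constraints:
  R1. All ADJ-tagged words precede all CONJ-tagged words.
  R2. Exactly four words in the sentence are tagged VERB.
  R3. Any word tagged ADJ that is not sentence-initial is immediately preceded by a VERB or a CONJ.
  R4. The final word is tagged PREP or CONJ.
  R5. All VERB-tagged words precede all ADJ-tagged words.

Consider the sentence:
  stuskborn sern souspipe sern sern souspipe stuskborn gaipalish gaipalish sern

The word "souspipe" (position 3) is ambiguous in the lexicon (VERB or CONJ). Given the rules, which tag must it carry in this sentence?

VERB

Candidates per position — 1:stuskborn {DET}; 2:sern {PREP}; 3:souspipe {VERB,CONJ}; 4:sern {PREP}; 5:sern {PREP}; 6:souspipe {VERB,CONJ}; 7:stuskborn {DET}; 8:gaipalish {VERB,CONJ}; 9:gaipalish {VERB,CONJ}; 10:sern {PREP}.
Position 3: CONJ is ruled out by rule 2; that leaves VERB.
Position 6: CONJ is ruled out by rule 2; that leaves VERB.
Position 8: CONJ is ruled out by rule 2; that leaves VERB.
Position 9: CONJ is ruled out by rule 2; that leaves VERB.
That leaves exactly one tagging: DET PREP VERB PREP PREP VERB DET VERB VERB PREP.
Rule-by-rule: rule 1 holds; rule 2 holds; rule 3 holds; rule 4 holds; rule 5 holds.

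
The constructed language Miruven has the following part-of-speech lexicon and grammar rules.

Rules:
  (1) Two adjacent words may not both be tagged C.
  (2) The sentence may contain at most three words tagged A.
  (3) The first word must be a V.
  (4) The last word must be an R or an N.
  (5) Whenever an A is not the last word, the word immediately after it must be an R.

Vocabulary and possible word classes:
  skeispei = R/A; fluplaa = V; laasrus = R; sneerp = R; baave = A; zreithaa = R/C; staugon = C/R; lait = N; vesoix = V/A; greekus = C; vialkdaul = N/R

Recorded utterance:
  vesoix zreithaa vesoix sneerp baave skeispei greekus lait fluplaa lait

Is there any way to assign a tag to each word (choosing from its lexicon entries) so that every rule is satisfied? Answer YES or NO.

YES

Candidates per position — 1:vesoix {V,A}; 2:zreithaa {R,C}; 3:vesoix {V,A}; 4:sneerp {R}; 5:baave {A}; 6:skeispei {R,A}; 7:greekus {C}; 8:lait {N}; 9:fluplaa {V}; 10:lait {N}.
One satisfying assignment: V R A R A R C N V N.
Checking: rule 1 ok; rule 2 ok; rule 3 ok; rule 4 ok; rule 5 ok.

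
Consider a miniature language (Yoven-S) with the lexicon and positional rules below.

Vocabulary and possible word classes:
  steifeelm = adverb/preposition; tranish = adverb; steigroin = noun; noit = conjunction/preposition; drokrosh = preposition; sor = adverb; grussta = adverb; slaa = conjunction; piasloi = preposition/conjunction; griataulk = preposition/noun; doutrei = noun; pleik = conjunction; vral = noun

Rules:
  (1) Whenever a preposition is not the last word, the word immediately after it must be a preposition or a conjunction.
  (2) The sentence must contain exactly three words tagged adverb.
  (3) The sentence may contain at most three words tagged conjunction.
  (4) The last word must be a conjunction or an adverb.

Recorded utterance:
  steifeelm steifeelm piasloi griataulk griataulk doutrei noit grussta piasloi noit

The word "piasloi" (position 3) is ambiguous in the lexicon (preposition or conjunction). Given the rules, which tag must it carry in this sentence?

Candidates per position — 1:steifeelm {adverb,preposition}; 2:steifeelm {adverb,preposition}; 3:piasloi {preposition,conjunction}; 4:griataulk {preposition,noun}; 5:griataulk {preposition,noun}; 6:doutrei {noun}; 7:noit {conjunction,preposition}; 8:grussta {adverb}; 9:piasloi {preposition,conjunction}; 10:noit {conjunction,preposition}.
At position 1, choosing preposition makes rule 2 impossible to satisfy; hence adverb.
At position 2, choosing preposition makes rule 2 impossible to satisfy; hence adverb.
At position 3, choosing preposition makes rule 1 impossible to satisfy; hence conjunction.
At position 4, choosing preposition makes rule 1 impossible to satisfy; hence noun.
At position 5, choosing preposition makes rule 1 impossible to satisfy; hence noun.
At position 7, choosing preposition makes rule 1 impossible to satisfy; hence conjunction.
At position 10, choosing preposition makes rule 4 impossible to satisfy; hence conjunction.
At position 9, choosing conjunction makes rule 3 impossible to satisfy; hence preposition.
The only consistent sequence is: adverb adverb conjunction noun noun noun conjunction adverb preposition conjunction.
Checking: rule 1 ✓; rule 2 ✓; rule 3 ✓; rule 4 ✓.

conjunction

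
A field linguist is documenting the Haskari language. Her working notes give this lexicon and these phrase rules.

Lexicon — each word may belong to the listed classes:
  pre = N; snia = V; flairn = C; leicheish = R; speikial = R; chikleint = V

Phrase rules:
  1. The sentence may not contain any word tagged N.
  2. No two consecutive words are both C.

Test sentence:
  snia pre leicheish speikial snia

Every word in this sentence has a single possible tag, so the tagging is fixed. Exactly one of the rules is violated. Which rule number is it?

Fixed tagging: V N R R V.
Rule check: R1 fails, R2 ok.
Only rule 1 fails.

1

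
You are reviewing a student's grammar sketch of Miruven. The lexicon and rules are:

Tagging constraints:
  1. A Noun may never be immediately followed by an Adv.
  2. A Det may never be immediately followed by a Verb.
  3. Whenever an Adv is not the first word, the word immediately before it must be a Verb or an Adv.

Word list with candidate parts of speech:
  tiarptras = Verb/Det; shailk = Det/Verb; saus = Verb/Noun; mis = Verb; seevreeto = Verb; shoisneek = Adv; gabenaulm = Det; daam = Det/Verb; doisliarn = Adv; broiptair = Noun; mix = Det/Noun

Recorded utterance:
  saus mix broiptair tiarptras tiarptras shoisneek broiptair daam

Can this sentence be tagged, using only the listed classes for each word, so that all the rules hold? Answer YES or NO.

YES

Candidates per position — 1:saus {Verb,Noun}; 2:mix {Det,Noun}; 3:broiptair {Noun}; 4:tiarptras {Verb,Det}; 5:tiarptras {Verb,Det}; 6:shoisneek {Adv}; 7:broiptair {Noun}; 8:daam {Det,Verb}.
One satisfying assignment: Noun Noun Noun Verb Verb Adv Noun Verb.
Verifying each rule — rule 1 ✓; rule 2 ✓; rule 3 ✓.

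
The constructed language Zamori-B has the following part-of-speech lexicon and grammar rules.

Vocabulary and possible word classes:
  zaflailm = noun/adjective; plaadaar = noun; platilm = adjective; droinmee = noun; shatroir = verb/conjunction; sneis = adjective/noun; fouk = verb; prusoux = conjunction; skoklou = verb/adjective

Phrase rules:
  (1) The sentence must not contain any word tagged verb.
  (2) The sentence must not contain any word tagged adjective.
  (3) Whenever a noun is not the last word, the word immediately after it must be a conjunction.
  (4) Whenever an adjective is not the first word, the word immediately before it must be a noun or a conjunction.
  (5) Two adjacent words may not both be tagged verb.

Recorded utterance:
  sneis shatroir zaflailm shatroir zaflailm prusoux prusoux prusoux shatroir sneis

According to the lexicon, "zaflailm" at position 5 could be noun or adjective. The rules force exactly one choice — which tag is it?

Candidates per position — 1:sneis {adjective,noun}; 2:shatroir {verb,conjunction}; 3:zaflailm {noun,adjective}; 4:shatroir {verb,conjunction}; 5:zaflailm {noun,adjective}; 6:prusoux {conjunction}; 7:prusoux {conjunction}; 8:prusoux {conjunction}; 9:shatroir {verb,conjunction}; 10:sneis {adjective,noun}.
If word 1 were adjective, no tagging could satisfy rule 2; so word 1 is noun.
If word 2 were verb, no tagging could satisfy rule 1; so word 2 is conjunction.
If word 3 were adjective, no tagging could satisfy rule 2; so word 3 is noun.
If word 4 were verb, no tagging could satisfy rule 1; so word 4 is conjunction.
If word 5 were adjective, no tagging could satisfy rule 2; so word 5 is noun.
If word 9 were verb, no tagging could satisfy rule 1; so word 9 is conjunction.
If word 10 were adjective, no tagging could satisfy rule 2; so word 10 is noun.
The only consistent sequence is: noun conjunction noun conjunction noun conjunction conjunction conjunction conjunction noun.
Check: rule 1 satisfied; rule 2 satisfied; rule 3 satisfied; rule 4 satisfied; rule 5 satisfied.

noun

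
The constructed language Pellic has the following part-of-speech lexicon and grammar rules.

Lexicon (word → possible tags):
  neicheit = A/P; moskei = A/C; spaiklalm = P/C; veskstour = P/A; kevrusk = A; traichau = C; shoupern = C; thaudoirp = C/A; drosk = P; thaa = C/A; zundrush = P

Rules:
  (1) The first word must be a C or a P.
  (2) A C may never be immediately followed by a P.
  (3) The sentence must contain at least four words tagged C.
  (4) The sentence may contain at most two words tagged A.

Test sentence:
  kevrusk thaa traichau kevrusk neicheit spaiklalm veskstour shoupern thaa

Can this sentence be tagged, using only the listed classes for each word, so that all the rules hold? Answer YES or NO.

Candidates per position — 1:kevrusk {A}; 2:thaa {C,A}; 3:traichau {C}; 4:kevrusk {A}; 5:neicheit {A,P}; 6:spaiklalm {P,C}; 7:veskstour {P,A}; 8:shoupern {C}; 9:thaa {C,A}.
Rule 1 cannot be satisfied by any choice of tags from the lexicon.
So there is no consistent tagging.

NO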